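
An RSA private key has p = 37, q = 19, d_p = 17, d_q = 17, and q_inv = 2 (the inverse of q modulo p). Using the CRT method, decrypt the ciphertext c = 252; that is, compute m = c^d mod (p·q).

650

m₁ = c^(d_p) mod p: c ≡ 30 (mod 37), and 30^17 mod 37 = 21.
m₂ = c^(d_q) mod q: c ≡ 5 (mod 19), and 5^17 mod 19 = 4.
h = q_inv·(m₁ − m₂) mod p = 2·(21 − 4) mod 37 = 34.
m = m₂ + h·q = 4 + 34·19 = 650.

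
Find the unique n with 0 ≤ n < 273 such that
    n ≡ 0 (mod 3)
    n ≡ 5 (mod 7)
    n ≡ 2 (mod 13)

54

From n ≡ 0 (mod 3) write n = 0 + 3t. Substituting into n ≡ 5 (mod 7) gives 3t ≡ 5 (mod 7), and since 3⁻¹ ≡ 5 (mod 7), t ≡ 4. Hence n ≡ 0 + 3·4 = 12 (mod 21).
From n ≡ 12 (mod 21) write n = 12 + 21t. Substituting into n ≡ 2 (mod 13) gives 21t ≡ 3 (mod 13), and since 8⁻¹ ≡ 5 (mod 13), t ≡ 2. Hence n ≡ 12 + 21·2 = 54 (mod 273).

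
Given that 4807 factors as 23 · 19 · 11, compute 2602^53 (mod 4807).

18

Mod 23: 2602 ≡ 3; by Fermat, exponent reduces to 53 mod 22 = 9; 3^9 ≡ 18 (mod 23).
Mod 19: 2602 ≡ 18; by Fermat, exponent reduces to 53 mod 18 = 17; 18^17 ≡ 18 (mod 19).
Mod 11: 2602 ≡ 6; by Fermat, exponent reduces to 53 mod 10 = 3; 6^3 ≡ 7 (mod 11).
Combine by CRT: x ≡ 18 (mod 23), x ≡ 18 (mod 19), x ≡ 7 (mod 11) ⇒ x ≡ 18 (mod 4807).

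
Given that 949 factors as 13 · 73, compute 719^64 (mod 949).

256

Mod 13: 719 ≡ 4; by Fermat, exponent reduces to 64 mod 12 = 4; 4^4 ≡ 9 (mod 13).
Mod 73: 719 ≡ 62; 62^64 ≡ 37 (mod 73).
Combine by CRT: x ≡ 9 (mod 13), x ≡ 37 (mod 73) ⇒ x ≡ 256 (mod 949).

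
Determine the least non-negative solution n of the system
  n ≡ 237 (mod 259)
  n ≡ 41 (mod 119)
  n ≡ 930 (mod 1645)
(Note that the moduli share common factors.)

Combine the congruences pairwise.
gcd(259, 119) = 7 and 7 | (41 − 237), so the pair is consistent; merging gives n ≡ 755 (mod 4403), where 4403 = lcm(259, 119).
gcd(4403, 1645) = 7 and 7 | (930 − 755), so the pair is consistent; merging gives n ≡ 639190 (mod 1034705), where 1034705 = lcm(4403, 1645).
The solution is unique modulo lcm(259, 119, 1645) = 1034705.

639190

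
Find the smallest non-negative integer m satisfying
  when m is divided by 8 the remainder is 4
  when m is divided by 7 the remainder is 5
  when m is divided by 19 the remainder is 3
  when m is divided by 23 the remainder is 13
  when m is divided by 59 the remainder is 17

The moduli are pairwise coprime; N = 8·7·19·23·59 = 1443848.
N/8 = 180481; 180481 ≡ 1 (mod 8), inverse 1.
N/7 = 206264; 206264 ≡ 2 (mod 7); 2·4 ≡ 1, so inverse 4.
N/19 = 75992; 75992 ≡ 11 (mod 19); 11·7 ≡ 1, so inverse 7.
N/23 = 62776; 62776 ≡ 9 (mod 23); 9·18 ≡ 1, so inverse 18.
N/59 = 24472; 24472 ≡ 46 (mod 59); 46·9 ≡ 1, so inverse 9.
m ≡ 4·180481·1 + 5·206264·4 + 3·75992·7 + 13·62776·18 + 17·24472·9 = 24876836.
24876836 mod 1443848 = 331420.

331420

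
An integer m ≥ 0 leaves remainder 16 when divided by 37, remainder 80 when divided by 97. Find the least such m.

3087

From m ≡ 16 (mod 37) write m = 16 + 37t. Substituting into m ≡ 80 (mod 97) gives 37t ≡ 64 (mod 97), and since 37⁻¹ ≡ 21 (mod 97), t ≡ 83. Hence m ≡ 16 + 37·83 = 3087 (mod 3589).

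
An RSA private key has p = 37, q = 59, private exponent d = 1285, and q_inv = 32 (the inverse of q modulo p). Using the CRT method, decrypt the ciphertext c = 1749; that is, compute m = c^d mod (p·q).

d_p = d mod (p−1) = 1285 mod 36 = 25; d_q = d mod (q−1) = 9.
m₁ = c^(d_p) mod p: c ≡ 10 (mod 37), and 10^25 mod 37 = 10.
m₂ = c^(d_q) mod q: c ≡ 38 (mod 59), and 38^9 mod 59 = 8.
h = q_inv·(m₁ − m₂) mod p = 32·(10 − 8) mod 37 = 27.
m = m₂ + h·q = 8 + 27·59 = 1601.

1601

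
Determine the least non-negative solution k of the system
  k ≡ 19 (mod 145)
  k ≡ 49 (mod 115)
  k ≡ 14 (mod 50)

164

gcd(145, 115) = 5 and 5 | (49 − 19), so the pair is consistent; merging gives k ≡ 164 (mod 3335), where 3335 = lcm(145, 115).
gcd(3335, 50) = 5 and 5 | (14 − 164), so the pair is consistent; merging gives k ≡ 164 (mod 33350), where 33350 = lcm(3335, 50).
The solution is unique modulo lcm(145, 115, 50) = 33350.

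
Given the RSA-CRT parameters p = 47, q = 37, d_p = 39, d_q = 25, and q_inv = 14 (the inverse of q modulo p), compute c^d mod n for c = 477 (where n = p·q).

m₁ = c^(d_p) mod p: c ≡ 7 (mod 47), and 7^39 mod 47 = 21.
m₂ = c^(d_q) mod q: c ≡ 33 (mod 37), and 33^25 mod 37 = 7.
h = q_inv·(m₁ − m₂) mod p = 14·(21 − 7) mod 47 = 8.
m = m₂ + h·q = 7 + 8·37 = 303.

303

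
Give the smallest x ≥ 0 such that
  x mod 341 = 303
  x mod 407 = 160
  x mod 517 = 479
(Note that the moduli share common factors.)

528853

gcd(341, 407) = 11 and 11 | (160 − 303), so the pair is consistent; merging gives x ≡ 11556 (mod 12617), where 12617 = lcm(341, 407).
gcd(12617, 517) = 11 and 11 | (479 − 11556), so the pair is consistent; merging gives x ≡ 528853 (mod 592999), where 592999 = lcm(12617, 517).
The solution is unique modulo lcm(341, 407, 517) = 592999.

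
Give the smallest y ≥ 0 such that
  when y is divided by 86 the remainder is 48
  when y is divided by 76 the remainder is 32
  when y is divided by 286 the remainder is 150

265272

Combine the congruences pairwise.
gcd(86, 76) = 2 and 2 | (32 − 48), so the pair is consistent; merging gives y ≡ 564 (mod 3268), where 3268 = lcm(86, 76).
gcd(3268, 286) = 2 and 2 | (150 − 564), so the pair is consistent; merging gives y ≡ 265272 (mod 467324), where 467324 = lcm(3268, 286).
The solution is unique modulo lcm(86, 76, 286) = 467324.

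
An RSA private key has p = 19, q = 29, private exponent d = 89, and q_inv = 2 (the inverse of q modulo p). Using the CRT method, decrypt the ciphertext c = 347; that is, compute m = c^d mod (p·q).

d_p = d mod (p−1) = 89 mod 18 = 17; d_q = d mod (q−1) = 5.
m₁ = c^(d_p) mod p: c ≡ 5 (mod 19), and 5^17 mod 19 = 4.
m₂ = c^(d_q) mod q: c ≡ 28 (mod 29), and 28^5 mod 29 = 28.
h = q_inv·(m₁ − m₂) mod p = 2·(4 − 28) mod 19 = 9.
m = m₂ + h·q = 28 + 9·29 = 289.

289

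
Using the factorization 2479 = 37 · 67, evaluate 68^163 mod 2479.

2078

Mod 37: 68 ≡ 31; by Fermat, exponent reduces to 163 mod 36 = 19; 31^19 ≡ 6 (mod 37).
Mod 67: 68 ≡ 1; by Fermat, exponent reduces to 163 mod 66 = 31; 1^31 ≡ 1 (mod 67).
Combine by CRT: x ≡ 6 (mod 37), x ≡ 1 (mod 67) ⇒ x ≡ 2078 (mod 2479).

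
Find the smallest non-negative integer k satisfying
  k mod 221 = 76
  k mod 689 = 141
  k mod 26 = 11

Combine the congruences pairwise.
gcd(221, 689) = 13 and 13 | (141 − 76), so the pair is consistent; merging gives k ≡ 4275 (mod 11713), where 11713 = lcm(221, 689).
gcd(11713, 26) = 13 and 13 | (11 − 4275), so the pair is consistent; merging gives k ≡ 4275 (mod 23426), where 23426 = lcm(11713, 26).
The solution is unique modulo lcm(221, 689, 26) = 23426.

4275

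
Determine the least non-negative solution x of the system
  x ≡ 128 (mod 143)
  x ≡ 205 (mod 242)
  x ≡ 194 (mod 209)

10853

gcd(143, 242) = 11 and 11 | (205 − 128), so the pair is consistent; merging gives x ≡ 1415 (mod 3146), where 3146 = lcm(143, 242).
gcd(3146, 209) = 11 and 11 | (194 − 1415), so the pair is consistent; merging gives x ≡ 10853 (mod 59774), where 59774 = lcm(3146, 209).
The solution is unique modulo lcm(143, 242, 209) = 59774.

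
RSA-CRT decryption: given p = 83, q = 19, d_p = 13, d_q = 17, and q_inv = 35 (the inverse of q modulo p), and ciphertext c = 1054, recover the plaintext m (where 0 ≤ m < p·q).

m₁ = c^(d_p) mod p: c ≡ 58 (mod 83), and 58^13 mod 83 = 32.
m₂ = c^(d_q) mod q: c ≡ 9 (mod 19), and 9^17 mod 19 = 17.
h = q_inv·(m₁ − m₂) mod p = 35·(32 − 17) mod 83 = 27.
m = m₂ + h·q = 17 + 27·19 = 530.

530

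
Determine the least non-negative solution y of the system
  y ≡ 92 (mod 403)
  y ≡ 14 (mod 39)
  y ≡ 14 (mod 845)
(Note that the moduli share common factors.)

27899

gcd(403, 39) = 13 and 13 | (14 − 92), so the pair is consistent; merging gives y ≡ 92 (mod 1209), where 1209 = lcm(403, 39).
gcd(1209, 845) = 13 and 13 | (14 − 92), so the pair is consistent; merging gives y ≡ 27899 (mod 78585), where 78585 = lcm(1209, 845).
The solution is unique modulo lcm(403, 39, 845) = 78585.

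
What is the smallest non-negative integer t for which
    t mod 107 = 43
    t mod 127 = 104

1755

Combine the congruences pairwise.
From t ≡ 43 (mod 107) write t = 43 + 107s. Substituting into t ≡ 104 (mod 127) gives 107s ≡ 61 (mod 127), and since 107⁻¹ ≡ 19 (mod 127), s ≡ 16. Hence t ≡ 43 + 107·16 = 1755 (mod 13589).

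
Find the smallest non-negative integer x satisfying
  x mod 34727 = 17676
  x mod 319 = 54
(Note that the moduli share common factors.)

Combine the congruences pairwise.
gcd(34727, 319) = 11 and 11 | (54 − 17676), so the pair is consistent; merging gives x ≡ 330219 (mod 1007083), where 1007083 = lcm(34727, 319).
The solution is unique modulo lcm(34727, 319) = 1007083.

330219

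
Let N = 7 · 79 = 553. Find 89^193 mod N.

Mod 7: 89 ≡ 5; by Fermat, exponent reduces to 193 mod 6 = 1; 5^1 ≡ 5 (mod 7).
Mod 79: 89 ≡ 10; by Fermat, exponent reduces to 193 mod 78 = 37; 10^37 ≡ 64 (mod 79).
Combine by CRT: x ≡ 5 (mod 7), x ≡ 64 (mod 79) ⇒ x ≡ 222 (mod 553).

222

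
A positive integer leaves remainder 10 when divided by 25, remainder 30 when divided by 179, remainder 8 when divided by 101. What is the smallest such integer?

285535

The moduli are pairwise coprime; M = 25·179·101 = 451975.
M/25 = 18079; 18079 ≡ 4 (mod 25); 4·19 ≡ 1, so inverse 19.
M/179 = 2525; 2525 ≡ 19 (mod 179); 19·66 ≡ 1, so inverse 66.
M/101 = 4475; 4475 ≡ 31 (mod 101); 31·88 ≡ 1, so inverse 88.
N ≡ 10·18079·19 + 30·2525·66 + 8·4475·88 = 11584910.
11584910 mod 451975 = 285535.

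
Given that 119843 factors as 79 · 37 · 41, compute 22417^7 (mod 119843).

53077

Mod 79: 22417 ≡ 60; 60^7 ≡ 68 (mod 79).
Mod 37: 22417 ≡ 32; 32^7 ≡ 19 (mod 37).
Mod 41: 22417 ≡ 31; 31^7 ≡ 23 (mod 41).
Combine by CRT: x ≡ 68 (mod 79), x ≡ 19 (mod 37), x ≡ 23 (mod 41) ⇒ x ≡ 53077 (mod 119843).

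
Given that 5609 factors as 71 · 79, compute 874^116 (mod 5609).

4440

Mod 71: 874 ≡ 22; by Fermat, exponent reduces to 116 mod 70 = 46; 22^46 ≡ 38 (mod 71).
Mod 79: 874 ≡ 5; by Fermat, exponent reduces to 116 mod 78 = 38; 5^38 ≡ 16 (mod 79).
Combine by CRT: x ≡ 38 (mod 71), x ≡ 16 (mod 79) ⇒ x ≡ 4440 (mod 5609).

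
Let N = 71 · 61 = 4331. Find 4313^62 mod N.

1849

Mod 71: 4313 ≡ 53; 53^62 ≡ 3 (mod 71).
Mod 61: 4313 ≡ 43; by Fermat, exponent reduces to 62 mod 60 = 2; 43^2 ≡ 19 (mod 61).
Combine by CRT: x ≡ 3 (mod 71), x ≡ 19 (mod 61) ⇒ x ≡ 1849 (mod 4331).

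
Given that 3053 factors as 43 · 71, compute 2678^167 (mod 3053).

Mod 43: 2678 ≡ 12; by Fermat, exponent reduces to 167 mod 42 = 41; 12^41 ≡ 18 (mod 43).
Mod 71: 2678 ≡ 51; by Fermat, exponent reduces to 167 mod 70 = 27; 51^27 ≡ 39 (mod 71).
Combine by CRT: x ≡ 18 (mod 43), x ≡ 39 (mod 71) ⇒ x ≡ 749 (mod 3053).

749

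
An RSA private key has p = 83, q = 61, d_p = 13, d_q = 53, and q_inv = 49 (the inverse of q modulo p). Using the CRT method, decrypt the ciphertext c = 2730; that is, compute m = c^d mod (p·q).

m₁ = c^(d_p) mod p: c ≡ 74 (mod 83), and 74^13 mod 83 = 5.
m₂ = c^(d_q) mod q: c ≡ 46 (mod 61), and 46^53 mod 61 = 36.
h = q_inv·(m₁ − m₂) mod p = 49·(5 − 36) mod 83 = 58.
m = m₂ + h·q = 36 + 58·61 = 3574.

3574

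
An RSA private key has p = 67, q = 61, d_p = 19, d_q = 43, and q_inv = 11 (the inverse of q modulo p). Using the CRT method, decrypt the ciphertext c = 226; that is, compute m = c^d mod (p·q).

3240

m₁ = c^(d_p) mod p: c ≡ 25 (mod 67), and 25^19 mod 67 = 24.
m₂ = c^(d_q) mod q: c ≡ 43 (mod 61), and 43^43 mod 61 = 7.
h = q_inv·(m₁ − m₂) mod p = 11·(24 − 7) mod 67 = 53.
m = m₂ + h·q = 7 + 53·61 = 3240.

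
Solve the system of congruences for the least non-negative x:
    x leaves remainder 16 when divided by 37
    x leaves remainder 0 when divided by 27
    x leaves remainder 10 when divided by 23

The moduli are pairwise coprime; N = 37·27·23 = 22977.
N/37 = 621; 621 ≡ 29 (mod 37); 29·23 ≡ 1, so inverse 23.
N/27 = 851; 851 ≡ 14 (mod 27); 14·2 ≡ 1, so inverse 2.
N/23 = 999; 999 ≡ 10 (mod 23); 10·7 ≡ 1, so inverse 7.
x ≡ 16·621·23 + 0·851·2 + 10·999·7 = 298458.
298458 mod 22977 = 22734.

22734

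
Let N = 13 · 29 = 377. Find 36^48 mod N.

170

Mod 13: 36 ≡ 10; since 12 | 48, by Fermat 10^48 ≡ 1 (mod 13).
Mod 29: 36 ≡ 7; by Fermat, exponent reduces to 48 mod 28 = 20; 7^20 ≡ 25 (mod 29).
Combine by CRT: x ≡ 1 (mod 13), x ≡ 25 (mod 29) ⇒ x ≡ 170 (mod 377).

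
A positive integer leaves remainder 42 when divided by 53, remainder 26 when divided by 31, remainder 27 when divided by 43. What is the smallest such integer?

42124

The moduli are pairwise coprime; M = 53·31·43 = 70649.
M/53 = 1333; 1333 ≡ 8 (mod 53); 8·20 ≡ 1, so inverse 20.
M/31 = 2279; 2279 ≡ 16 (mod 31); 16·2 ≡ 1, so inverse 2.
M/43 = 1643; 1643 ≡ 9 (mod 43); 9·24 ≡ 1, so inverse 24.
N ≡ 42·1333·20 + 26·2279·2 + 27·1643·24 = 2302892.
2302892 mod 70649 = 42124.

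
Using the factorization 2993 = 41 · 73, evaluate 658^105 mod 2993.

2410

Mod 41: 658 ≡ 2; by Fermat, exponent reduces to 105 mod 40 = 25; 2^25 ≡ 32 (mod 41).
Mod 73: 658 ≡ 1; by Fermat, exponent reduces to 105 mod 72 = 33; 1^33 ≡ 1 (mod 73).
Combine by CRT: x ≡ 32 (mod 41), x ≡ 1 (mod 73) ⇒ x ≡ 2410 (mod 2993).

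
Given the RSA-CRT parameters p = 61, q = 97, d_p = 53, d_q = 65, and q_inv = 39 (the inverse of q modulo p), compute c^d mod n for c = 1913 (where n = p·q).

m₁ = c^(d_p) mod p: c ≡ 22 (mod 61), and 22^53 mod 61 = 12.
m₂ = c^(d_q) mod q: c ≡ 70 (mod 97), and 70^65 mod 97 = 70.
h = q_inv·(m₁ − m₂) mod p = 39·(12 − 70) mod 61 = 56.
m = m₂ + h·q = 70 + 56·97 = 5502.

5502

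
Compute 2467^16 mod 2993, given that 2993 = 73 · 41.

Mod 73: 2467 ≡ 58; 58^16 ≡ 32 (mod 73).
Mod 41: 2467 ≡ 7; 7^16 ≡ 16 (mod 41).
Combine by CRT: x ≡ 32 (mod 73), x ≡ 16 (mod 41) ⇒ x ≡ 1492 (mod 2993).

1492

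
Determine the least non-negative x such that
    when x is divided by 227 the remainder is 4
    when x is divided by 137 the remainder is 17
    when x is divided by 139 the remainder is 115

Combine the congruences pairwise.
From x ≡ 4 (mod 227) write x = 4 + 227t. Substituting into x ≡ 17 (mod 137) gives 227t ≡ 13 (mod 137), and since 90⁻¹ ≡ 102 (mod 137), t ≡ 93. Hence x ≡ 4 + 227·93 = 21115 (mod 31099).
From x ≡ 21115 (mod 31099) write x = 21115 + 31099t. Substituting into x ≡ 115 (mod 139) gives 31099t ≡ 128 (mod 139), and since 102⁻¹ ≡ 15 (mod 139), t ≡ 113. Hence x ≡ 21115 + 31099·113 = 3535302 (mod 4322761).

3535302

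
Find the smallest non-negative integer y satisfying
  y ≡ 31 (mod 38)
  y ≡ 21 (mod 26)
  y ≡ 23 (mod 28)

Combine the congruences pairwise.
gcd(38, 26) = 2 and 2 | (21 − 31), so the pair is consistent; merging gives y ≡ 411 (mod 494), where 494 = lcm(38, 26).
gcd(494, 28) = 2 and 2 | (23 − 411), so the pair is consistent; merging gives y ≡ 4363 (mod 6916), where 6916 = lcm(494, 28).
The solution is unique modulo lcm(38, 26, 28) = 6916.

4363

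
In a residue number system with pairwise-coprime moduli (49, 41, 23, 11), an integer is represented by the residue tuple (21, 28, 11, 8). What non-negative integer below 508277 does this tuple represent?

The moduli are pairwise coprime; N = 49·41·23·11 = 508277.
N/49 = 10373; 10373 ≡ 34 (mod 49); 34·13 ≡ 1, so inverse 13.
N/41 = 12397; 12397 ≡ 15 (mod 41); 15·11 ≡ 1, so inverse 11.
N/23 = 22099; 22099 ≡ 19 (mod 23); 19·17 ≡ 1, so inverse 17.
N/11 = 46207; 46207 ≡ 7 (mod 11); 7·8 ≡ 1, so inverse 8.
x ≡ 21·10373·13 + 28·12397·11 + 11·22099·17 + 8·46207·8 = 13739866.
13739866 mod 508277 = 16387.

16387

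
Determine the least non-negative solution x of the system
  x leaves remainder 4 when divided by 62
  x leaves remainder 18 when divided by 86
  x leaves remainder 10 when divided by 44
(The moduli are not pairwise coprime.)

gcd(62, 86) = 2 and 2 | (18 − 4), so the pair is consistent; merging gives x ≡ 190 (mod 2666), where 2666 = lcm(62, 86).
gcd(2666, 44) = 2 and 2 | (10 − 190), so the pair is consistent; merging gives x ≡ 26850 (mod 58652), where 58652 = lcm(2666, 44).
The solution is unique modulo lcm(62, 86, 44) = 58652.

26850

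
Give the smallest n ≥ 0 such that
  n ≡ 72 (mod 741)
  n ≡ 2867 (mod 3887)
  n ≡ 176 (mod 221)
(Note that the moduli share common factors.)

Combine the congruences pairwise.
gcd(741, 3887) = 13 and 13 | (2867 − 72), so the pair is consistent; merging gives n ≡ 22302 (mod 221559), where 221559 = lcm(741, 3887).
gcd(221559, 221) = 13 and 13 | (176 − 22302), so the pair is consistent; merging gives n ≡ 2902569 (mod 3766503), where 3766503 = lcm(221559, 221).
The solution is unique modulo lcm(741, 3887, 221) = 3766503.

2902569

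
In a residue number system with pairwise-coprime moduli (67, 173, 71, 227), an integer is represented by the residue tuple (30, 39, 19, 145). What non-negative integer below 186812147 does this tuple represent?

37260606

The moduli are pairwise coprime; N = 67·173·71·227 = 186812147.
N/67 = 2788241; 2788241 ≡ 36 (mod 67); 36·54 ≡ 1, so inverse 54.
N/173 = 1079839; 1079839 ≡ 146 (mod 173); 146·32 ≡ 1, so inverse 32.
N/71 = 2631157; 2631157 ≡ 39 (mod 71); 39·51 ≡ 1, so inverse 51.
N/227 = 822961; 822961 ≡ 86 (mod 227); 86·66 ≡ 1, so inverse 66.
x ≡ 30·2788241·54 + 39·1079839·32 + 19·2631157·51 + 145·822961·66 = 16289917395.
16289917395 mod 186812147 = 37260606.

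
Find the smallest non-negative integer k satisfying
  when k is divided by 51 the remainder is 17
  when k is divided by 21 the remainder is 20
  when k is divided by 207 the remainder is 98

gcd(51, 21) = 3 and 3 | (20 − 17), so the pair is consistent; merging gives k ≡ 272 (mod 357), where 357 = lcm(51, 21).
gcd(357, 207) = 3 and 3 | (98 − 272), so the pair is consistent; merging gives k ≡ 15623 (mod 24633), where 24633 = lcm(357, 207).
The solution is unique modulo lcm(51, 21, 207) = 24633.

15623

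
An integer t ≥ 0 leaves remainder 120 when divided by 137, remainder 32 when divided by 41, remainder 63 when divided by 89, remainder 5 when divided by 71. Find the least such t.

800885

From t ≡ 120 (mod 137) write t = 120 + 137s. Substituting into t ≡ 32 (mod 41) gives 137s ≡ 35 (mod 41), and since 14⁻¹ ≡ 3 (mod 41), s ≡ 23. Hence t ≡ 120 + 137·23 = 3271 (mod 5617).
From t ≡ 3271 (mod 5617) write t = 3271 + 5617s. Substituting into t ≡ 63 (mod 89) gives 5617s ≡ 85 (mod 89), and since 10⁻¹ ≡ 9 (mod 89), s ≡ 53. Hence t ≡ 3271 + 5617·53 = 300972 (mod 499913).
From t ≡ 300972 (mod 499913) write t = 300972 + 499913s. Substituting into t ≡ 5 (mod 71) gives 499913s ≡ 2 (mod 71), and since 2⁻¹ ≡ 36 (mod 71), s ≡ 1. Hence t ≡ 300972 + 499913·1 = 800885 (mod 35493823).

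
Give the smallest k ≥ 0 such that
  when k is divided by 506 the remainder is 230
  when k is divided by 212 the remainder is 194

14398

gcd(506, 212) = 2 and 2 | (194 − 230), so the pair is consistent; merging gives k ≡ 14398 (mod 53636), where 53636 = lcm(506, 212).
The solution is unique modulo lcm(506, 212) = 53636.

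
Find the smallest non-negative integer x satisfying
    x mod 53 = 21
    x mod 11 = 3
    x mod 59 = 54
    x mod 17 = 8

32563

The moduli are pairwise coprime; N = 53·11·59·17 = 584749.
N/53 = 11033; 11033 ≡ 9 (mod 53); 9·6 ≡ 1, so inverse 6.
N/11 = 53159; 53159 ≡ 7 (mod 11); 7·8 ≡ 1, so inverse 8.
N/59 = 9911; 9911 ≡ 58 (mod 59); 58·58 ≡ 1, so inverse 58.
N/17 = 34397; 34397 ≡ 6 (mod 17); 6·3 ≡ 1, so inverse 3.
x ≡ 21·11033·6 + 3·53159·8 + 54·9911·58 + 8·34397·3 = 34532754.
34532754 mod 584749 = 32563.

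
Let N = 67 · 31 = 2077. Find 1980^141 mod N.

2011

Mod 67: 1980 ≡ 37; by Fermat, exponent reduces to 141 mod 66 = 9; 37^9 ≡ 1 (mod 67).
Mod 31: 1980 ≡ 27; by Fermat, exponent reduces to 141 mod 30 = 21; 27^21 ≡ 27 (mod 31).
Combine by CRT: x ≡ 1 (mod 67), x ≡ 27 (mod 31) ⇒ x ≡ 2011 (mod 2077).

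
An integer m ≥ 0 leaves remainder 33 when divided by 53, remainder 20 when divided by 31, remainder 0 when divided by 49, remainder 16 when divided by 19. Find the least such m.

The moduli are pairwise coprime; N = 53·31·49·19 = 1529633.
N/53 = 28861; 28861 ≡ 29 (mod 53); 29·11 ≡ 1, so inverse 11.
N/31 = 49343; 49343 ≡ 22 (mod 31); 22·24 ≡ 1, so inverse 24.
N/49 = 31217; 31217 ≡ 4 (mod 49); 4·37 ≡ 1, so inverse 37.
N/19 = 80507; 80507 ≡ 4 (mod 19); 4·5 ≡ 1, so inverse 5.
m ≡ 33·28861·11 + 20·49343·24 + 0·31217·37 + 16·80507·5 = 40601743.
40601743 mod 1529633 = 831285.

831285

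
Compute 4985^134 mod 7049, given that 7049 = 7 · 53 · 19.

Mod 7: 4985 ≡ 1; by Fermat, exponent reduces to 134 mod 6 = 2; 1^2 ≡ 1 (mod 7).
Mod 53: 4985 ≡ 3; by Fermat, exponent reduces to 134 mod 52 = 30; 3^30 ≡ 25 (mod 53).
Mod 19: 4985 ≡ 7; by Fermat, exponent reduces to 134 mod 18 = 8; 7^8 ≡ 11 (mod 19).
Combine by CRT: x ≡ 1 (mod 7), x ≡ 25 (mod 53), x ≡ 11 (mod 19) ⇒ x ≡ 6756 (mod 7049).

6756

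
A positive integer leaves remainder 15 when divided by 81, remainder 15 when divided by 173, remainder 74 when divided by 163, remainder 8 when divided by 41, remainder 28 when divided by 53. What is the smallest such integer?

247889985

From x ≡ 15 (mod 81) write x = 15 + 81t. Substituting into x ≡ 15 (mod 173) gives 81t ≡ 0 (mod 173), and since 81⁻¹ ≡ 47 (mod 173), t ≡ 0. Hence x ≡ 15 + 81·0 = 15 (mod 14013).
From x ≡ 15 (mod 14013) write x = 15 + 14013t. Substituting into x ≡ 74 (mod 163) gives 14013t ≡ 59 (mod 163), and since 158⁻¹ ≡ 65 (mod 163), t ≡ 86. Hence x ≡ 15 + 14013·86 = 1205133 (mod 2284119).
From x ≡ 1205133 (mod 2284119) write x = 1205133 + 2284119t. Substituting into x ≡ 8 (mod 41) gives 2284119t ≡ 29 (mod 41), and since 9⁻¹ ≡ 32 (mod 41), t ≡ 26. Hence x ≡ 1205133 + 2284119·26 = 60592227 (mod 93648879).
From x ≡ 60592227 (mod 93648879) write x = 60592227 + 93648879t. Substituting into x ≡ 28 (mod 53) gives 93648879t ≡ 51 (mod 53), and since 52⁻¹ ≡ 52 (mod 53), t ≡ 2. Hence x ≡ 60592227 + 93648879·2 = 247889985 (mod 4963390587).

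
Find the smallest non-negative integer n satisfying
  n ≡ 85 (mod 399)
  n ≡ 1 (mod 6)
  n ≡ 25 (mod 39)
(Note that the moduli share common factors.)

gcd(399, 6) = 3 and 3 | (1 − 85), so the pair is consistent; merging gives n ≡ 85 (mod 798), where 798 = lcm(399, 6).
gcd(798, 39) = 3 and 3 | (25 − 85), so the pair is consistent; merging gives n ≡ 883 (mod 10374), where 10374 = lcm(798, 39).
The solution is unique modulo lcm(399, 6, 39) = 10374.

883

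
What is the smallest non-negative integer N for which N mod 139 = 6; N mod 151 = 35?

Combine the congruences pairwise.
From N ≡ 6 (mod 139) write N = 6 + 139t. Substituting into N ≡ 35 (mod 151) gives 139t ≡ 29 (mod 151), and since 139⁻¹ ≡ 88 (mod 151), t ≡ 136. Hence N ≡ 6 + 139·136 = 18910 (mod 20989).

18910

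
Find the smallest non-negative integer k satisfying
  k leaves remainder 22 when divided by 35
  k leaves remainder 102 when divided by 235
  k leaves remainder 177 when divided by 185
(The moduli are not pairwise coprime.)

13497

gcd(35, 235) = 5 and 5 | (102 − 22), so the pair is consistent; merging gives k ≡ 337 (mod 1645), where 1645 = lcm(35, 235).
gcd(1645, 185) = 5 and 5 | (177 − 337), so the pair is consistent; merging gives k ≡ 13497 (mod 60865), where 60865 = lcm(1645, 185).
The solution is unique modulo lcm(35, 235, 185) = 60865.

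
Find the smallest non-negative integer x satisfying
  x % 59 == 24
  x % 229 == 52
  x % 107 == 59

The moduli are pairwise coprime; N = 59·229·107 = 1445677.
N/59 = 24503; 24503 ≡ 18 (mod 59); 18·23 ≡ 1, so inverse 23.
N/229 = 6313; 6313 ≡ 130 (mod 229); 130·37 ≡ 1, so inverse 37.
N/107 = 13511; 13511 ≡ 29 (mod 107); 29·48 ≡ 1, so inverse 48.
x ≡ 24·24503·23 + 52·6313·37 + 59·13511·48 = 63935020.
63935020 mod 1445677 = 325232.

325232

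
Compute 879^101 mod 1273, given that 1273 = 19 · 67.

Mod 19: 879 ≡ 5; by Fermat, exponent reduces to 101 mod 18 = 11; 5^11 ≡ 6 (mod 19).
Mod 67: 879 ≡ 8; by Fermat, exponent reduces to 101 mod 66 = 35; 8^35 ≡ 3 (mod 67).
Combine by CRT: x ≡ 6 (mod 19), x ≡ 3 (mod 67) ⇒ x ≡ 405 (mod 1273).

405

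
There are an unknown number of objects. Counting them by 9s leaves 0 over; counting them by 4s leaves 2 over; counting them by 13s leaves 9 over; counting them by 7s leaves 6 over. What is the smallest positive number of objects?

594

The moduli are pairwise coprime; M = 9·4·13·7 = 3276.
M/9 = 364; 364 ≡ 4 (mod 9); 4·7 ≡ 1, so inverse 7.
M/4 = 819; 819 ≡ 3 (mod 4); 3·3 ≡ 1, so inverse 3.
M/13 = 252; 252 ≡ 5 (mod 13); 5·8 ≡ 1, so inverse 8.
M/7 = 468; 468 ≡ 6 (mod 7); 6·6 ≡ 1, so inverse 6.
N ≡ 0·364·7 + 2·819·3 + 9·252·8 + 6·468·6 = 39906.
39906 mod 3276 = 594.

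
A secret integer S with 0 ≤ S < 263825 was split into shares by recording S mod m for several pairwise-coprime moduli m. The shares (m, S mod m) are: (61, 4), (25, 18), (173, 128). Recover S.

230218

The moduli are pairwise coprime; N = 61·25·173 = 263825.
N/61 = 4325; 4325 ≡ 55 (mod 61); 55·10 ≡ 1, so inverse 10.
N/25 = 10553; 10553 ≡ 3 (mod 25); 3·17 ≡ 1, so inverse 17.
N/173 = 1525; 1525 ≡ 141 (mod 173); 141·27 ≡ 1, so inverse 27.
S ≡ 4·4325·10 + 18·10553·17 + 128·1525·27 = 8672618.
8672618 mod 263825 = 230218.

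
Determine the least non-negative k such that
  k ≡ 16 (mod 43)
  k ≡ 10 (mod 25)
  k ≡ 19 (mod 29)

19710

Combine the congruences pairwise.
From k ≡ 16 (mod 43) write k = 16 + 43t. Substituting into k ≡ 10 (mod 25) gives 43t ≡ 19 (mod 25), and since 18⁻¹ ≡ 7 (mod 25), t ≡ 8. Hence k ≡ 16 + 43·8 = 360 (mod 1075).
From k ≡ 360 (mod 1075) write k = 360 + 1075t. Substituting into k ≡ 19 (mod 29) gives 1075t ≡ 7 (mod 29), and since 2⁻¹ ≡ 15 (mod 29), t ≡ 18. Hence k ≡ 360 + 1075·18 = 19710 (mod 31175).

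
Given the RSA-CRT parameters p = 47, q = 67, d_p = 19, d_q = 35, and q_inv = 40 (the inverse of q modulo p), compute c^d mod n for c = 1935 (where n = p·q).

1672

m₁ = c^(d_p) mod p: c ≡ 8 (mod 47), and 8^19 mod 47 = 27.
m₂ = c^(d_q) mod q: c ≡ 59 (mod 67), and 59^35 mod 67 = 64.
h = q_inv·(m₁ − m₂) mod p = 40·(27 − 64) mod 47 = 24.
m = m₂ + h·q = 64 + 24·67 = 1672.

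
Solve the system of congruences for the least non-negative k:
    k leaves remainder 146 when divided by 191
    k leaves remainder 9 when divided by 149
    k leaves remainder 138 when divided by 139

2215937

Combine the congruences pairwise.
From k ≡ 146 (mod 191) write k = 146 + 191t. Substituting into k ≡ 9 (mod 149) gives 191t ≡ 12 (mod 149), and since 42⁻¹ ≡ 110 (mod 149), t ≡ 128. Hence k ≡ 146 + 191·128 = 24594 (mod 28459).
From k ≡ 24594 (mod 28459) write k = 24594 + 28459t. Substituting into k ≡ 138 (mod 139) gives 28459t ≡ 8 (mod 139), and since 103⁻¹ ≡ 27 (mod 139), t ≡ 77. Hence k ≡ 24594 + 28459·77 = 2215937 (mod 3955801).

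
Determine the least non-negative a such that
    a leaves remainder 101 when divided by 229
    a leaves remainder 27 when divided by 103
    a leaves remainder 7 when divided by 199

From a ≡ 101 (mod 229) write a = 101 + 229t. Substituting into a ≡ 27 (mod 103) gives 229t ≡ 29 (mod 103), and since 23⁻¹ ≡ 9 (mod 103), t ≡ 55. Hence a ≡ 101 + 229·55 = 12696 (mod 23587).
From a ≡ 12696 (mod 23587) write a = 12696 + 23587t. Substituting into a ≡ 7 (mod 199) gives 23587t ≡ 47 (mod 199), and since 105⁻¹ ≡ 163 (mod 199), t ≡ 99. Hence a ≡ 12696 + 23587·99 = 2347809 (mod 4693813).

2347809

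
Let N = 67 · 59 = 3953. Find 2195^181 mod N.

1993

Mod 67: 2195 ≡ 51; by Fermat, exponent reduces to 181 mod 66 = 49; 51^49 ≡ 50 (mod 67).
Mod 59: 2195 ≡ 12; by Fermat, exponent reduces to 181 mod 58 = 7; 12^7 ≡ 46 (mod 59).
Combine by CRT: x ≡ 50 (mod 67), x ≡ 46 (mod 59) ⇒ x ≡ 1993 (mod 3953).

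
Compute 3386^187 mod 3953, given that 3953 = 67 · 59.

Mod 67: 3386 ≡ 36; by Fermat, exponent reduces to 187 mod 66 = 55; 36^55 ≡ 29 (mod 67).
Mod 59: 3386 ≡ 23; by Fermat, exponent reduces to 187 mod 58 = 13; 23^13 ≡ 56 (mod 59).
Combine by CRT: x ≡ 29 (mod 67), x ≡ 56 (mod 59) ⇒ x ≡ 3714 (mod 3953).

3714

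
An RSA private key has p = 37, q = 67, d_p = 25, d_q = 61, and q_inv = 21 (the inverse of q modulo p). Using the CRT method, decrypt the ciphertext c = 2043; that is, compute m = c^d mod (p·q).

1710

m₁ = c^(d_p) mod p: c ≡ 8 (mod 37), and 8^25 mod 37 = 8.
m₂ = c^(d_q) mod q: c ≡ 33 (mod 67), and 33^61 mod 67 = 35.
h = q_inv·(m₁ − m₂) mod p = 21·(8 − 35) mod 37 = 25.
m = m₂ + h·q = 35 + 25·67 = 1710.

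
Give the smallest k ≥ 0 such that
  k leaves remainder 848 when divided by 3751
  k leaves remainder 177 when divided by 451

113378

gcd(3751, 451) = 11 and 11 | (177 − 848), so the pair is consistent; merging gives k ≡ 113378 (mod 153791), where 153791 = lcm(3751, 451).
The solution is unique modulo lcm(3751, 451) = 153791.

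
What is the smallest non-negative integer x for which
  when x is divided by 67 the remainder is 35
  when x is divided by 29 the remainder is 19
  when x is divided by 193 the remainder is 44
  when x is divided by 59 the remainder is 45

1637649

The moduli are pairwise coprime; N = 67·29·193·59 = 22124941.
N/67 = 330223; 330223 ≡ 47 (mod 67); 47·10 ≡ 1, so inverse 10.
N/29 = 762929; 762929 ≡ 26 (mod 29); 26·19 ≡ 1, so inverse 19.
N/193 = 114637; 114637 ≡ 188 (mod 193); 188·77 ≡ 1, so inverse 77.
N/59 = 374999; 374999 ≡ 54 (mod 59); 54·47 ≡ 1, so inverse 47.
x ≡ 35·330223·10 + 19·762929·19 + 44·114637·77 + 45·374999·47 = 1572508460.
1572508460 mod 22124941 = 1637649.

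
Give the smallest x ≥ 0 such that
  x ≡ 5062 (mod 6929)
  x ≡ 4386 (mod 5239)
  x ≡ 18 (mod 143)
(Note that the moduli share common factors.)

Combine the congruences pairwise.
gcd(6929, 5239) = 169 and 169 | (4386 − 5062), so the pair is consistent; merging gives x ≡ 88210 (mod 214799), where 214799 = lcm(6929, 5239).
gcd(214799, 143) = 13 and 13 | (18 − 88210), so the pair is consistent; merging gives x ≡ 732607 (mod 2362789), where 2362789 = lcm(214799, 143).
The solution is unique modulo lcm(6929, 5239, 143) = 2362789.

732607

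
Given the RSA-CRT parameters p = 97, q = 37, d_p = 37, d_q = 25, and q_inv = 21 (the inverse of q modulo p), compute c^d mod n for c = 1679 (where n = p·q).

2567

m₁ = c^(d_p) mod p: c ≡ 30 (mod 97), and 30^37 mod 97 = 45.
m₂ = c^(d_q) mod q: c ≡ 14 (mod 37), and 14^25 mod 37 = 14.
h = q_inv·(m₁ − m₂) mod p = 21·(45 − 14) mod 97 = 69.
m = m₂ + h·q = 14 + 69·37 = 2567.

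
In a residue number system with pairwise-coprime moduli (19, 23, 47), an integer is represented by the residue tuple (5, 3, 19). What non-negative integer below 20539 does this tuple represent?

Combine the congruences pairwise.
From x ≡ 5 (mod 19) write x = 5 + 19t. Substituting into x ≡ 3 (mod 23) gives 19t ≡ 21 (mod 23), and since 19⁻¹ ≡ 17 (mod 23), t ≡ 12. Hence x ≡ 5 + 19·12 = 233 (mod 437).
From x ≡ 233 (mod 437) write x = 233 + 437t. Substituting into x ≡ 19 (mod 47) gives 437t ≡ 21 (mod 47), and since 14⁻¹ ≡ 37 (mod 47), t ≡ 25. Hence x ≡ 233 + 437·25 = 11158 (mod 20539).

11158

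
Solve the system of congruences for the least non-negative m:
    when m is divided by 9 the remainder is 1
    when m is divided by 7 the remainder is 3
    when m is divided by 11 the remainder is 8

The moduli are pairwise coprime; N = 9·7·11 = 693.
N/9 = 77; 77 ≡ 5 (mod 9); 5·2 ≡ 1, so inverse 2.
N/7 = 99; 99 ≡ 1 (mod 7), inverse 1.
N/11 = 63; 63 ≡ 8 (mod 11); 8·7 ≡ 1, so inverse 7.
m ≡ 1·77·2 + 3·99·1 + 8·63·7 = 3979.
3979 mod 693 = 514.

514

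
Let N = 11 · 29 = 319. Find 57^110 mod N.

1

Mod 11: 57 ≡ 2; since 10 | 110, by Fermat 2^110 ≡ 1 (mod 11).
Mod 29: 57 ≡ 28; by Fermat, exponent reduces to 110 mod 28 = 26; 28^26 ≡ 1 (mod 29).
Combine by CRT: x ≡ 1 (mod 11), x ≡ 1 (mod 29) ⇒ x ≡ 1 (mod 319).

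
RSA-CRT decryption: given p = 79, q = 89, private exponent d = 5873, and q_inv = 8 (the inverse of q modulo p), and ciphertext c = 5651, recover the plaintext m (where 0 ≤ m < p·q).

4270

d_p = d mod (p−1) = 5873 mod 78 = 23; d_q = d mod (q−1) = 65.
m₁ = c^(d_p) mod p: c ≡ 42 (mod 79), and 42^23 mod 79 = 4.
m₂ = c^(d_q) mod q: c ≡ 44 (mod 89), and 44^65 mod 89 = 87.
h = q_inv·(m₁ − m₂) mod p = 8·(4 − 87) mod 79 = 47.
m = m₂ + h·q = 87 + 47·89 = 4270.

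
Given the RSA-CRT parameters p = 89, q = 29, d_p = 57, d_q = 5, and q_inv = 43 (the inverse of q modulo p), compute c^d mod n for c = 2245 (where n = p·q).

m₁ = c^(d_p) mod p: c ≡ 20 (mod 89), and 20^57 mod 89 = 17.
m₂ = c^(d_q) mod q: c ≡ 12 (mod 29), and 12^5 mod 29 = 12.
h = q_inv·(m₁ − m₂) mod p = 43·(17 − 12) mod 89 = 37.
m = m₂ + h·q = 12 + 37·29 = 1085.

1085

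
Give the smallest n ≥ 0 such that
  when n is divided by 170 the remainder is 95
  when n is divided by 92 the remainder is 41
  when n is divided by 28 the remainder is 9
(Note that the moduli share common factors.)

49905

gcd(170, 92) = 2 and 2 | (41 − 95), so the pair is consistent; merging gives n ≡ 2985 (mod 7820), where 7820 = lcm(170, 92).
gcd(7820, 28) = 4 and 4 | (9 − 2985), so the pair is consistent; merging gives n ≡ 49905 (mod 54740), where 54740 = lcm(7820, 28).
The solution is unique modulo lcm(170, 92, 28) = 54740.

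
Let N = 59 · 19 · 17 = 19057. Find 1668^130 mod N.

4322

Mod 59: 1668 ≡ 16; by Fermat, exponent reduces to 130 mod 58 = 14; 16^14 ≡ 15 (mod 59).
Mod 19: 1668 ≡ 15; by Fermat, exponent reduces to 130 mod 18 = 4; 15^4 ≡ 9 (mod 19).
Mod 17: 1668 ≡ 2; by Fermat, exponent reduces to 130 mod 16 = 2; 2^2 ≡ 4 (mod 17).
Combine by CRT: x ≡ 15 (mod 59), x ≡ 9 (mod 19), x ≡ 4 (mod 17) ⇒ x ≡ 4322 (mod 19057).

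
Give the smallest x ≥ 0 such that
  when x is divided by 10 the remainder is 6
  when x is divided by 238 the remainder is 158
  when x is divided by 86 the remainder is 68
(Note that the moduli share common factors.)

Combine the congruences pairwise.
gcd(10, 238) = 2 and 2 | (158 − 6), so the pair is consistent; merging gives x ≡ 396 (mod 1190), where 1190 = lcm(10, 238).
gcd(1190, 86) = 2 and 2 | (68 − 396), so the pair is consistent; merging gives x ≡ 6346 (mod 51170), where 51170 = lcm(1190, 86).
The solution is unique modulo lcm(10, 238, 86) = 51170.

6346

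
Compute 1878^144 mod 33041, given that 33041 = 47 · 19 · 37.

27418

Mod 47: 1878 ≡ 45; by Fermat, exponent reduces to 144 mod 46 = 6; 45^6 ≡ 17 (mod 47).
Mod 19: 1878 ≡ 16; since 18 | 144, by Fermat 16^144 ≡ 1 (mod 19).
Mod 37: 1878 ≡ 28; since 36 | 144, by Fermat 28^144 ≡ 1 (mod 37).
Combine by CRT: x ≡ 17 (mod 47), x ≡ 1 (mod 19), x ≡ 1 (mod 37) ⇒ x ≡ 27418 (mod 33041).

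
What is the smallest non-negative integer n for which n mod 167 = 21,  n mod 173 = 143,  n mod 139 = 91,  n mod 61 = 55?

Combine the congruences pairwise.
From n ≡ 21 (mod 167) write n = 21 + 167t. Substituting into n ≡ 143 (mod 173) gives 167t ≡ 122 (mod 173), and since 167⁻¹ ≡ 144 (mod 173), t ≡ 95. Hence n ≡ 21 + 167·95 = 15886 (mod 28891).
From n ≡ 15886 (mod 28891) write n = 15886 + 28891t. Substituting into n ≡ 91 (mod 139) gives 28891t ≡ 51 (mod 139), and since 118⁻¹ ≡ 86 (mod 139), t ≡ 77. Hence n ≡ 15886 + 28891·77 = 2240493 (mod 4015849).
From n ≡ 2240493 (mod 4015849) write n = 2240493 + 4015849t. Substituting into n ≡ 55 (mod 61) gives 4015849t ≡ 31 (mod 61), and since 36⁻¹ ≡ 39 (mod 61), t ≡ 50. Hence n ≡ 2240493 + 4015849·50 = 203032943 (mod 244966789).

203032943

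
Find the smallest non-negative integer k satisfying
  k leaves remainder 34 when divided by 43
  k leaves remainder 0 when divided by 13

From k ≡ 34 (mod 43) write k = 34 + 43t. Substituting into k ≡ 0 (mod 13) gives 43t ≡ 5 (mod 13), and since 4⁻¹ ≡ 10 (mod 13), t ≡ 11. Hence k ≡ 34 + 43·11 = 507 (mod 559).

507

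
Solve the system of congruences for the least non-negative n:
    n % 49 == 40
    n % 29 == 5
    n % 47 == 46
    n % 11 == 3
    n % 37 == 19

17652682

The moduli are pairwise coprime; M = 49·29·47·11·37 = 27182309.
M/49 = 554741; 554741 ≡ 12 (mod 49); 12·45 ≡ 1, so inverse 45.
M/29 = 937321; 937321 ≡ 12 (mod 29); 12·17 ≡ 1, so inverse 17.
M/47 = 578347; 578347 ≡ 12 (mod 47); 12·4 ≡ 1, so inverse 4.
M/11 = 2471119; 2471119 ≡ 2 (mod 11); 2·6 ≡ 1, so inverse 6.
M/37 = 734657; 734657 ≡ 22 (mod 37); 22·32 ≡ 1, so inverse 32.
n ≡ 40·554741·45 + 5·937321·17 + 46·578347·4 + 3·2471119·6 + 19·734657·32 = 1675773531.
1675773531 mod 27182309 = 17652682.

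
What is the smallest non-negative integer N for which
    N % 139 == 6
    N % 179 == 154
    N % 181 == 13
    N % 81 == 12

72311142

From N ≡ 6 (mod 139) write N = 6 + 139t. Substituting into N ≡ 154 (mod 179) gives 139t ≡ 148 (mod 179), and since 139⁻¹ ≡ 85 (mod 179), t ≡ 50. Hence N ≡ 6 + 139·50 = 6956 (mod 24881).
From N ≡ 6956 (mod 24881) write N = 6956 + 24881t. Substituting into N ≡ 13 (mod 181) gives 24881t ≡ 116 (mod 181), and since 84⁻¹ ≡ 153 (mod 181), t ≡ 10. Hence N ≡ 6956 + 24881·10 = 255766 (mod 4503461).
From N ≡ 255766 (mod 4503461) write N = 255766 + 4503461t. Substituting into N ≡ 12 (mod 81) gives 4503461t ≡ 44 (mod 81), and since 23⁻¹ ≡ 74 (mod 81), t ≡ 16. Hence N ≡ 255766 + 4503461·16 = 72311142 (mod 364780341).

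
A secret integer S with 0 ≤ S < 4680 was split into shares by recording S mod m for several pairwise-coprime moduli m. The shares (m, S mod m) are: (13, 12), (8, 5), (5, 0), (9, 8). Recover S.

4445

The moduli are pairwise coprime; N = 13·8·5·9 = 4680.
N/13 = 360; 360 ≡ 9 (mod 13); 9·3 ≡ 1, so inverse 3.
N/8 = 585; 585 ≡ 1 (mod 8), inverse 1.
N/5 = 936; 936 ≡ 1 (mod 5), inverse 1.
N/9 = 520; 520 ≡ 7 (mod 9); 7·4 ≡ 1, so inverse 4.
S ≡ 12·360·3 + 5·585·1 + 0·936·1 + 8·520·4 = 32525.
32525 mod 4680 = 4445.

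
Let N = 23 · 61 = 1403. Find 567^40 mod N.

196

Mod 23: 567 ≡ 15; by Fermat, exponent reduces to 40 mod 22 = 18; 15^18 ≡ 12 (mod 23).
Mod 61: 567 ≡ 18; 18^40 ≡ 13 (mod 61).
Combine by CRT: x ≡ 12 (mod 23), x ≡ 13 (mod 61) ⇒ x ≡ 196 (mod 1403).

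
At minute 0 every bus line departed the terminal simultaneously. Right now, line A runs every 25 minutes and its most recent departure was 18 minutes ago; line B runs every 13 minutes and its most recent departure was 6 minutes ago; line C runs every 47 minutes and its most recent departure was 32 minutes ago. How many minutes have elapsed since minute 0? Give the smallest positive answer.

From t ≡ 18 (mod 25) write t = 18 + 25s. Substituting into t ≡ 6 (mod 13) gives 25s ≡ 1 (mod 13), and since 12⁻¹ ≡ 12 (mod 13), s ≡ 12. Hence t ≡ 18 + 25·12 = 318 (mod 325).
From t ≡ 318 (mod 325) write t = 318 + 325s. Substituting into t ≡ 32 (mod 47) gives 325s ≡ 43 (mod 47), and since 43⁻¹ ≡ 35 (mod 47), s ≡ 1. Hence t ≡ 318 + 325·1 = 643 (mod 15275).

643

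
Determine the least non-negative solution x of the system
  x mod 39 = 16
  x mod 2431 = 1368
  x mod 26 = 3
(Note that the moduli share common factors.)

3799

gcd(39, 2431) = 13 and 13 | (1368 − 16), so the pair is consistent; merging gives x ≡ 3799 (mod 7293), where 7293 = lcm(39, 2431).
gcd(7293, 26) = 13 and 13 | (3 − 3799), so the pair is consistent; merging gives x ≡ 3799 (mod 14586), where 14586 = lcm(7293, 26).
The solution is unique modulo lcm(39, 2431, 26) = 14586.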